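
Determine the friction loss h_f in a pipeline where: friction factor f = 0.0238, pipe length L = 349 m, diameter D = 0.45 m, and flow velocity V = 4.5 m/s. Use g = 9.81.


Darcy-Weisbach equation: h_f = f * (L/D) * V^2/(2g).
f * L/D = 0.0238 * 349/0.45 = 18.4582.
V^2/(2g) = 4.5^2 / (2*9.81) = 20.25 / 19.62 = 1.0321 m.
h_f = 18.4582 * 1.0321 = 19.051 m.

19.051


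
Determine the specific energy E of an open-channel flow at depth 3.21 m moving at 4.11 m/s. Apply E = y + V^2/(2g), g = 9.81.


Specific energy E = y + V^2/(2g).
Velocity head = V^2/(2g) = 4.11^2 / (2*9.81) = 16.8921 / 19.62 = 0.861 m.
E = 3.21 + 0.861 = 4.071 m.

4.071


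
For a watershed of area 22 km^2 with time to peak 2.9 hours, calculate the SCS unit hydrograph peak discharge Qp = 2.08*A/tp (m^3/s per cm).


SCS formula: Qp = 2.08 * A / tp.
Qp = 2.08 * 22 / 2.9
   = 45.76 / 2.9
   = 15.78 m^3/s per cm.

15.78


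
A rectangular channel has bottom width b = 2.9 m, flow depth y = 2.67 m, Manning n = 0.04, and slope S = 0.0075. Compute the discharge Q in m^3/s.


For a rectangular channel, the cross-sectional area A = b * y = 2.9 * 2.67 = 7.74 m^2.
The wetted perimeter P = b + 2y = 2.9 + 2*2.67 = 8.24 m.
Hydraulic radius R = A/P = 7.74/8.24 = 0.9397 m.
Velocity V = (1/n)*R^(2/3)*S^(1/2) = (1/0.04)*0.9397^(2/3)*0.0075^(1/2) = 2.0771 m/s.
Discharge Q = A * V = 7.74 * 2.0771 = 16.083 m^3/s.

16.083


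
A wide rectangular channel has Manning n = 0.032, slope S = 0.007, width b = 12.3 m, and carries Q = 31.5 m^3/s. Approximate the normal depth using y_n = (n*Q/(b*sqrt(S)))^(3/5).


We use the wide-channel approximation y_n = (n*Q/(b*sqrt(S)))^(3/5).
sqrt(S) = sqrt(0.007) = 0.083666.
Numerator: n*Q = 0.032 * 31.5 = 1.008.
Denominator: b*sqrt(S) = 12.3 * 0.083666 = 1.029092.
arg = 0.9795.
y_n = 0.9795^(3/5) = 0.9877 m.

0.9877


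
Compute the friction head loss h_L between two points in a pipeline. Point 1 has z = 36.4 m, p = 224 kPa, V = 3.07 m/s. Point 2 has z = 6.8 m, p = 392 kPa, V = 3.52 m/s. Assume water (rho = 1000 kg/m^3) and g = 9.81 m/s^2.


Total head at each section: H = z + p/(rho*g) + V^2/(2g).
H1 = 36.4 + 224*1000/(1000*9.81) + 3.07^2/(2*9.81)
   = 36.4 + 22.834 + 0.4804
   = 59.714 m.
H2 = 6.8 + 392*1000/(1000*9.81) + 3.52^2/(2*9.81)
   = 6.8 + 39.959 + 0.6315
   = 47.391 m.
h_L = H1 - H2 = 59.714 - 47.391 = 12.323 m.

12.323


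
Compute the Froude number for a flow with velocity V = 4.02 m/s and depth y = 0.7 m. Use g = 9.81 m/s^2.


The Froude number is defined as Fr = V / sqrt(g*y).
g*y = 9.81 * 0.7 = 6.867.
sqrt(g*y) = sqrt(6.867) = 2.6205.
Fr = 4.02 / 2.6205 = 1.5341.

1.5341


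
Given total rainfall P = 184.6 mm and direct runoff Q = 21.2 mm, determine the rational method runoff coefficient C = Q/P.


The runoff coefficient C = runoff depth / rainfall depth.
C = 21.2 / 184.6
  = 0.1148.

0.1148


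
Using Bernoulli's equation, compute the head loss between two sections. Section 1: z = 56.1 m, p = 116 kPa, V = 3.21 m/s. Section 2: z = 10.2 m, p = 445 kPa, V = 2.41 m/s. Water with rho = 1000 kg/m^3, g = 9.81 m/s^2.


Total head at each section: H = z + p/(rho*g) + V^2/(2g).
H1 = 56.1 + 116*1000/(1000*9.81) + 3.21^2/(2*9.81)
   = 56.1 + 11.825 + 0.5252
   = 68.45 m.
H2 = 10.2 + 445*1000/(1000*9.81) + 2.41^2/(2*9.81)
   = 10.2 + 45.362 + 0.296
   = 55.858 m.
h_L = H1 - H2 = 68.45 - 55.858 = 12.592 m.

12.592


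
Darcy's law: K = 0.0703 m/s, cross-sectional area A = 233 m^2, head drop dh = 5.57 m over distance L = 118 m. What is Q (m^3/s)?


Darcy's law: Q = K * A * i, where i = dh/L.
Hydraulic gradient i = 5.57 / 118 = 0.047203.
Q = 0.0703 * 233 * 0.047203
  = 0.7732 m^3/s.

0.7732


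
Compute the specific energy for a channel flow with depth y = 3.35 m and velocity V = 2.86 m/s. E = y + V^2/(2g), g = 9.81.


Specific energy E = y + V^2/(2g).
Velocity head = V^2/(2g) = 2.86^2 / (2*9.81) = 8.1796 / 19.62 = 0.4169 m.
E = 3.35 + 0.4169 = 3.7669 m.

3.7669


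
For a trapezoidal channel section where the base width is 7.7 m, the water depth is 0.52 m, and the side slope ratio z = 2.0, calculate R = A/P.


For a trapezoidal section with side slope z:
A = (b + z*y)*y = (7.7 + 2.0*0.52)*0.52 = 4.545 m^2.
P = b + 2*y*sqrt(1 + z^2) = 7.7 + 2*0.52*sqrt(1 + 2.0^2) = 10.026 m.
R = A/P = 4.545 / 10.026 = 0.4533 m.

0.4533


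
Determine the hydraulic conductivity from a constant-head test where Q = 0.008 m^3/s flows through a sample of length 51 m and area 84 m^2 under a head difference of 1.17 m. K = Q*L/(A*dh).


From K = Q*L / (A*dh):
Numerator: Q*L = 0.008 * 51 = 0.408.
Denominator: A*dh = 84 * 1.17 = 98.28.
K = 0.408 / 98.28 = 0.004151 m/s.

0.004151


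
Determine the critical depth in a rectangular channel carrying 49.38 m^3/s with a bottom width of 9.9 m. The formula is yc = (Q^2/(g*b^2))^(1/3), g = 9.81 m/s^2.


Using yc = (Q^2 / (g * b^2))^(1/3):
Q^2 = 49.38^2 = 2438.38.
g * b^2 = 9.81 * 9.9^2 = 9.81 * 98.01 = 961.48.
Q^2 / (g*b^2) = 2438.38 / 961.48 = 2.5361.
yc = 2.5361^(1/3) = 1.3637 m.

1.3637


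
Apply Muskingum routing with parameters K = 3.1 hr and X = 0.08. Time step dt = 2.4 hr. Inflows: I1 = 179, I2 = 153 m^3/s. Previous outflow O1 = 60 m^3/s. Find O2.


Muskingum coefficients:
denom = 2*K*(1-X) + dt = 2*3.1*(1-0.08) + 2.4 = 8.104.
C0 = (dt - 2*K*X)/denom = (2.4 - 2*3.1*0.08)/8.104 = 0.2349.
C1 = (dt + 2*K*X)/denom = (2.4 + 2*3.1*0.08)/8.104 = 0.3574.
C2 = (2*K*(1-X) - dt)/denom = 0.4077.
O2 = C0*I2 + C1*I1 + C2*O1
   = 0.2349*153 + 0.3574*179 + 0.4077*60
   = 124.38 m^3/s.

124.38


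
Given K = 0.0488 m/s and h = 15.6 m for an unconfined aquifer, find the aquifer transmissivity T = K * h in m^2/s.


Transmissivity is defined as T = K * h.
T = 0.0488 * 15.6
  = 0.7613 m^2/s.

0.7613


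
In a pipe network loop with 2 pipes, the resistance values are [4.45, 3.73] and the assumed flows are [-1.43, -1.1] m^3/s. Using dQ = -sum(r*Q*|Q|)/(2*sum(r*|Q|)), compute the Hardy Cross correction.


Numerator terms (r*Q*|Q|): 4.45*-1.43*|-1.43| = -9.0998; 3.73*-1.1*|-1.1| = -4.5133.
Sum of numerator = -13.6131.
Denominator terms (r*|Q|): 4.45*|-1.43| = 6.3635; 3.73*|-1.1| = 4.103.
2 * sum of denominator = 2 * 10.4665 = 20.933.
dQ = --13.6131 / 20.933 = 0.6503 m^3/s.

0.6503


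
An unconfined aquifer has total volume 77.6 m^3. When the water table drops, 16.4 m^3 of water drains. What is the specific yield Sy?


Specific yield Sy = Volume drained / Total volume.
Sy = 16.4 / 77.6
   = 0.2113.

0.2113


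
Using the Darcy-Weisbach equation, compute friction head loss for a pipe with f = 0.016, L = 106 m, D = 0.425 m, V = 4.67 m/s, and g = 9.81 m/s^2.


Darcy-Weisbach equation: h_f = f * (L/D) * V^2/(2g).
f * L/D = 0.016 * 106/0.425 = 3.9906.
V^2/(2g) = 4.67^2 / (2*9.81) = 21.8089 / 19.62 = 1.1116 m.
h_f = 3.9906 * 1.1116 = 4.436 m.

4.436


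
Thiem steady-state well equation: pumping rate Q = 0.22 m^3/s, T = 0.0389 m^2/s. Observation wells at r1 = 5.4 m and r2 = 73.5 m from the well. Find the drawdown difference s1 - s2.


Thiem equation: s1 - s2 = Q/(2*pi*T) * ln(r2/r1).
ln(r2/r1) = ln(73.5/5.4) = 2.6109.
Q/(2*pi*T) = 0.22 / (2*pi*0.0389) = 0.22 / 0.2444 = 0.9001.
s1 - s2 = 0.9001 * 2.6109 = 2.3501 m.

2.3501


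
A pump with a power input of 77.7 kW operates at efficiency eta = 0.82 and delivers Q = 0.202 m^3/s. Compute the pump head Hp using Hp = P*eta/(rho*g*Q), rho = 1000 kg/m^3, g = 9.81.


Pump head formula: Hp = P * eta / (rho * g * Q).
Numerator: P * eta = 77.7 * 1000 * 0.82 = 63714.0 W.
Denominator: rho * g * Q = 1000 * 9.81 * 0.202 = 1981.62.
Hp = 63714.0 / 1981.62 = 32.15 m.

32.15


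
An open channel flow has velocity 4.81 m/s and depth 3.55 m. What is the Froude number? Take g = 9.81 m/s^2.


The Froude number is defined as Fr = V / sqrt(g*y).
g*y = 9.81 * 3.55 = 34.8255.
sqrt(g*y) = sqrt(34.8255) = 5.9013.
Fr = 4.81 / 5.9013 = 0.8151.

0.8151


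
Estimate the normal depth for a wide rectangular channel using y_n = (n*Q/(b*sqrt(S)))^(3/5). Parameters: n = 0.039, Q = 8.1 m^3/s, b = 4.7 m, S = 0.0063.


We use the wide-channel approximation y_n = (n*Q/(b*sqrt(S)))^(3/5).
sqrt(S) = sqrt(0.0063) = 0.079373.
Numerator: n*Q = 0.039 * 8.1 = 0.3159.
Denominator: b*sqrt(S) = 4.7 * 0.079373 = 0.373053.
arg = 0.8468.
y_n = 0.8468^(3/5) = 0.905 m.

0.905


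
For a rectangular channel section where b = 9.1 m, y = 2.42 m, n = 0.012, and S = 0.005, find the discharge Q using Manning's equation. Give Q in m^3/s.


For a rectangular channel, the cross-sectional area A = b * y = 9.1 * 2.42 = 22.02 m^2.
The wetted perimeter P = b + 2y = 9.1 + 2*2.42 = 13.94 m.
Hydraulic radius R = A/P = 22.02/13.94 = 1.5798 m.
Velocity V = (1/n)*R^(2/3)*S^(1/2) = (1/0.012)*1.5798^(2/3)*0.005^(1/2) = 7.9928 m/s.
Discharge Q = A * V = 22.02 * 7.9928 = 176.018 m^3/s.

176.018


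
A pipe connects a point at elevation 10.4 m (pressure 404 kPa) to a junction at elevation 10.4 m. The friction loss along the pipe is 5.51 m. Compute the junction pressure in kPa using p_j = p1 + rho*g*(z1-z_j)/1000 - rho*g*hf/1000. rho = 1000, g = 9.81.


Junction pressure: p_j = p1 + rho*g*(z1 - z_j)/1000 - rho*g*hf/1000.
Elevation term = 1000*9.81*(10.4 - 10.4)/1000 = 0.0 kPa.
Friction term = 1000*9.81*5.51/1000 = 54.053 kPa.
p_j = 404 + 0.0 - 54.053 = 349.95 kPa.

349.95


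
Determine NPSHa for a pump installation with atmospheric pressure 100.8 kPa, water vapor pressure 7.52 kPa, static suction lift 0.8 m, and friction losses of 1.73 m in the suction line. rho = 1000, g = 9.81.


NPSHa = p_atm/(rho*g) - z_s - hf_s - p_vap/(rho*g).
p_atm/(rho*g) = 100.8*1000 / (1000*9.81) = 10.275 m.
p_vap/(rho*g) = 7.52*1000 / (1000*9.81) = 0.767 m.
NPSHa = 10.275 - 0.8 - 1.73 - 0.767
      = 6.98 m.

6.98


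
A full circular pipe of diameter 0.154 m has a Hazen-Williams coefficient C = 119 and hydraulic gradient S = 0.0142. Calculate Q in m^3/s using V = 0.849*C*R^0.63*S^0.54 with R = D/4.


For a full circular pipe, R = D/4 = 0.154/4 = 0.0385 m.
V = 0.849 * 119 * 0.0385^0.63 * 0.0142^0.54
  = 0.849 * 119 * 0.128481 * 0.100516
  = 1.3048 m/s.
Pipe area A = pi*D^2/4 = pi*0.154^2/4 = 0.0186 m^2.
Q = A * V = 0.0186 * 1.3048 = 0.0243 m^3/s.

0.0243


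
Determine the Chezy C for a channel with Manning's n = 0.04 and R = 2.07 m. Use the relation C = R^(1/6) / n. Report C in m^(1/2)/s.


The Chezy coefficient relates to Manning's n through C = R^(1/6) / n.
R^(1/6) = 2.07^(1/6) = 1.128916.
C = 1.128916 / 0.04 = 28.22 m^(1/2)/s.

28.22


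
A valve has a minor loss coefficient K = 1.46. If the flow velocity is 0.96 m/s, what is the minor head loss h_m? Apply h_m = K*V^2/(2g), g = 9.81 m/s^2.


Minor loss formula: h_m = K * V^2/(2g).
V^2 = 0.96^2 = 0.9216.
V^2/(2g) = 0.9216 / 19.62 = 0.047 m.
h_m = 1.46 * 0.047 = 0.0686 m.

0.0686


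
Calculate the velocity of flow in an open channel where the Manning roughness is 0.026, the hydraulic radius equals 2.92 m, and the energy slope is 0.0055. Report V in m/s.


Manning's equation gives V = (1/n) * R^(2/3) * S^(1/2).
First, compute R^(2/3) = 2.92^(2/3) = 2.0429.
Next, S^(1/2) = 0.0055^(1/2) = 0.074162.
Then 1/n = 1/0.026 = 38.46.
V = 38.46 * 2.0429 * 0.074162 = 5.8272 m/s.

5.8272


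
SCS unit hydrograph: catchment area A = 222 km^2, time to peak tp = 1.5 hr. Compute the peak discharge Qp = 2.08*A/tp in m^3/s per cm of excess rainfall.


SCS formula: Qp = 2.08 * A / tp.
Qp = 2.08 * 222 / 1.5
   = 461.76 / 1.5
   = 307.84 m^3/s per cm.

307.84


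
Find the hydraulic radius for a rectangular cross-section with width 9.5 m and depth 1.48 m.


For a rectangular section:
Flow area A = b * y = 9.5 * 1.48 = 14.06 m^2.
Wetted perimeter P = b + 2y = 9.5 + 2*1.48 = 12.46 m.
Hydraulic radius R = A/P = 14.06 / 12.46 = 1.1284 m.

1.1284


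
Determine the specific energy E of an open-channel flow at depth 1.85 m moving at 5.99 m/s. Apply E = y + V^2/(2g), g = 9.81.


Specific energy E = y + V^2/(2g).
Velocity head = V^2/(2g) = 5.99^2 / (2*9.81) = 35.8801 / 19.62 = 1.8288 m.
E = 1.85 + 1.8288 = 3.6788 m.

3.6788


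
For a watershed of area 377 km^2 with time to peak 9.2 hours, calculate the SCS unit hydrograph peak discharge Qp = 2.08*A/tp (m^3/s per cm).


SCS formula: Qp = 2.08 * A / tp.
Qp = 2.08 * 377 / 9.2
   = 784.16 / 9.2
   = 85.23 m^3/s per cm.

85.23


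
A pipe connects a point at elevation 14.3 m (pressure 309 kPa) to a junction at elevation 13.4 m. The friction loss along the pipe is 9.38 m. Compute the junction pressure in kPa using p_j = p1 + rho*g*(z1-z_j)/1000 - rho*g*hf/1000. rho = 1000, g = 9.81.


Junction pressure: p_j = p1 + rho*g*(z1 - z_j)/1000 - rho*g*hf/1000.
Elevation term = 1000*9.81*(14.3 - 13.4)/1000 = 8.829 kPa.
Friction term = 1000*9.81*9.38/1000 = 92.018 kPa.
p_j = 309 + 8.829 - 92.018 = 225.81 kPa.

225.81


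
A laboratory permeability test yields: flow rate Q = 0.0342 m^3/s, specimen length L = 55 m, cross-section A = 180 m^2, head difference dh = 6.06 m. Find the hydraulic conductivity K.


From K = Q*L / (A*dh):
Numerator: Q*L = 0.0342 * 55 = 1.881.
Denominator: A*dh = 180 * 6.06 = 1090.8.
K = 1.881 / 1090.8 = 0.001724 m/s.

0.001724


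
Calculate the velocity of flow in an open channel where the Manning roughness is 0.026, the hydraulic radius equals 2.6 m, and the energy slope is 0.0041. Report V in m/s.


Manning's equation gives V = (1/n) * R^(2/3) * S^(1/2).
First, compute R^(2/3) = 2.6^(2/3) = 1.8908.
Next, S^(1/2) = 0.0041^(1/2) = 0.064031.
Then 1/n = 1/0.026 = 38.46.
V = 38.46 * 1.8908 * 0.064031 = 4.6566 m/s.

4.6566


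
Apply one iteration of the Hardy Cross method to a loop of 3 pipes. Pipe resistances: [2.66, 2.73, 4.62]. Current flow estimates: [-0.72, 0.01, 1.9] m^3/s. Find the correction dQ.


Numerator terms (r*Q*|Q|): 2.66*-0.72*|-0.72| = -1.3789; 2.73*0.01*|0.01| = 0.0003; 4.62*1.9*|1.9| = 16.6782.
Sum of numerator = 15.2995.
Denominator terms (r*|Q|): 2.66*|-0.72| = 1.9152; 2.73*|0.01| = 0.0273; 4.62*|1.9| = 8.778.
2 * sum of denominator = 2 * 10.7205 = 21.441.
dQ = -15.2995 / 21.441 = -0.7136 m^3/s.

-0.7136


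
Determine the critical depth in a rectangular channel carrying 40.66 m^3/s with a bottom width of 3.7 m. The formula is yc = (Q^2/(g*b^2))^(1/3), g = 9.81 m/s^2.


Using yc = (Q^2 / (g * b^2))^(1/3):
Q^2 = 40.66^2 = 1653.24.
g * b^2 = 9.81 * 3.7^2 = 9.81 * 13.69 = 134.3.
Q^2 / (g*b^2) = 1653.24 / 134.3 = 12.3101.
yc = 12.3101^(1/3) = 2.309 m.

2.309


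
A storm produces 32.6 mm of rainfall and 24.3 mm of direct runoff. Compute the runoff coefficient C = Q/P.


The runoff coefficient C = runoff depth / rainfall depth.
C = 24.3 / 32.6
  = 0.7454.

0.7454


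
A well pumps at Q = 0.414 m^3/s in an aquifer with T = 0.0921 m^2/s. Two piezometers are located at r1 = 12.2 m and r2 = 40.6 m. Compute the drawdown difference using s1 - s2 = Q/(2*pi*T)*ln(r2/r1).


Thiem equation: s1 - s2 = Q/(2*pi*T) * ln(r2/r1).
ln(r2/r1) = ln(40.6/12.2) = 1.2023.
Q/(2*pi*T) = 0.414 / (2*pi*0.0921) = 0.414 / 0.5787 = 0.7154.
s1 - s2 = 0.7154 * 1.2023 = 0.8602 m.

0.8602


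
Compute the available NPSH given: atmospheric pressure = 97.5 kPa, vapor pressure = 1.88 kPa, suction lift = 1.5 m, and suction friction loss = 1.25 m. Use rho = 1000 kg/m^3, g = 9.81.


NPSHa = p_atm/(rho*g) - z_s - hf_s - p_vap/(rho*g).
p_atm/(rho*g) = 97.5*1000 / (1000*9.81) = 9.939 m.
p_vap/(rho*g) = 1.88*1000 / (1000*9.81) = 0.192 m.
NPSHa = 9.939 - 1.5 - 1.25 - 0.192
      = 7.0 m.

7.0


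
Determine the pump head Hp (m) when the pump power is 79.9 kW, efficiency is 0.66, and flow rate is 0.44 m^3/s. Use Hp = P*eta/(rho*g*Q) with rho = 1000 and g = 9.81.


Pump head formula: Hp = P * eta / (rho * g * Q).
Numerator: P * eta = 79.9 * 1000 * 0.66 = 52734.0 W.
Denominator: rho * g * Q = 1000 * 9.81 * 0.44 = 4316.4.
Hp = 52734.0 / 4316.4 = 12.22 m.

12.22


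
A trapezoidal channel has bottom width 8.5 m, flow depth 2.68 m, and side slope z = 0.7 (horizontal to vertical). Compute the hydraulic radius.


For a trapezoidal section with side slope z:
A = (b + z*y)*y = (8.5 + 0.7*2.68)*2.68 = 27.808 m^2.
P = b + 2*y*sqrt(1 + z^2) = 8.5 + 2*2.68*sqrt(1 + 0.7^2) = 15.043 m.
R = A/P = 27.808 / 15.043 = 1.8486 m.

1.8486


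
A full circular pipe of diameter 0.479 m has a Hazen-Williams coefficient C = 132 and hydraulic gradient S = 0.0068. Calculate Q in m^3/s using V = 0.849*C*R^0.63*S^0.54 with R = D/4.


For a full circular pipe, R = D/4 = 0.479/4 = 0.1197 m.
V = 0.849 * 132 * 0.1197^0.63 * 0.0068^0.54
  = 0.849 * 132 * 0.262611 * 0.067539
  = 1.9877 m/s.
Pipe area A = pi*D^2/4 = pi*0.479^2/4 = 0.1802 m^2.
Q = A * V = 0.1802 * 1.9877 = 0.3582 m^3/s.

0.3582


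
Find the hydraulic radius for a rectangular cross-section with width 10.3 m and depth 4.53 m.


For a rectangular section:
Flow area A = b * y = 10.3 * 4.53 = 46.66 m^2.
Wetted perimeter P = b + 2y = 10.3 + 2*4.53 = 19.36 m.
Hydraulic radius R = A/P = 46.66 / 19.36 = 2.4101 m.

2.4101


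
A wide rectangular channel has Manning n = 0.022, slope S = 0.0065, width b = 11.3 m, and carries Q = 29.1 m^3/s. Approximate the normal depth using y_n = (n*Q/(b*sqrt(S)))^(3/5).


We use the wide-channel approximation y_n = (n*Q/(b*sqrt(S)))^(3/5).
sqrt(S) = sqrt(0.0065) = 0.080623.
Numerator: n*Q = 0.022 * 29.1 = 0.6402.
Denominator: b*sqrt(S) = 11.3 * 0.080623 = 0.91104.
arg = 0.7027.
y_n = 0.7027^(3/5) = 0.8092 m.

0.8092


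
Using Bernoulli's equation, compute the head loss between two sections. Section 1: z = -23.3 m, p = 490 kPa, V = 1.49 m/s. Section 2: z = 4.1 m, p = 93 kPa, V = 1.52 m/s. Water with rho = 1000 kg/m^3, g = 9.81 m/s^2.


Total head at each section: H = z + p/(rho*g) + V^2/(2g).
H1 = -23.3 + 490*1000/(1000*9.81) + 1.49^2/(2*9.81)
   = -23.3 + 49.949 + 0.1132
   = 26.762 m.
H2 = 4.1 + 93*1000/(1000*9.81) + 1.52^2/(2*9.81)
   = 4.1 + 9.48 + 0.1178
   = 13.698 m.
h_L = H1 - H2 = 26.762 - 13.698 = 13.064 m.

13.064


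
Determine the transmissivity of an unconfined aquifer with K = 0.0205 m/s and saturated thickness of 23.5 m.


Transmissivity is defined as T = K * h.
T = 0.0205 * 23.5
  = 0.4818 m^2/s.

0.4818


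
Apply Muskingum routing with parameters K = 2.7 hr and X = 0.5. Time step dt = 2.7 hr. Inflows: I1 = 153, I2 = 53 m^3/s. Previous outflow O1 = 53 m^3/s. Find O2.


Muskingum coefficients:
denom = 2*K*(1-X) + dt = 2*2.7*(1-0.5) + 2.7 = 5.4.
C0 = (dt - 2*K*X)/denom = (2.7 - 2*2.7*0.5)/5.4 = 0.0.
C1 = (dt + 2*K*X)/denom = (2.7 + 2*2.7*0.5)/5.4 = 1.0.
C2 = (2*K*(1-X) - dt)/denom = 0.0.
O2 = C0*I2 + C1*I1 + C2*O1
   = 0.0*53 + 1.0*153 + 0.0*53
   = 153.0 m^3/s.

153.0


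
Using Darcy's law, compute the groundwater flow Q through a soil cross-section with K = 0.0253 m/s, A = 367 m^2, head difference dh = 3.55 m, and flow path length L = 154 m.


Darcy's law: Q = K * A * i, where i = dh/L.
Hydraulic gradient i = 3.55 / 154 = 0.023052.
Q = 0.0253 * 367 * 0.023052
  = 0.214 m^3/s.

0.214


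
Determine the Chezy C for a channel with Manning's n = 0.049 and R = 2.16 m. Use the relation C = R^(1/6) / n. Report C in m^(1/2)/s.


The Chezy coefficient relates to Manning's n through C = R^(1/6) / n.
R^(1/6) = 2.16^(1/6) = 1.136952.
C = 1.136952 / 0.049 = 23.2 m^(1/2)/s.

23.2


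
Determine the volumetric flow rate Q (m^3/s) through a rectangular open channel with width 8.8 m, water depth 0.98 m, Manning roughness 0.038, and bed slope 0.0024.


For a rectangular channel, the cross-sectional area A = b * y = 8.8 * 0.98 = 8.62 m^2.
The wetted perimeter P = b + 2y = 8.8 + 2*0.98 = 10.76 m.
Hydraulic radius R = A/P = 8.62/10.76 = 0.8015 m.
Velocity V = (1/n)*R^(2/3)*S^(1/2) = (1/0.038)*0.8015^(2/3)*0.0024^(1/2) = 1.1124 m/s.
Discharge Q = A * V = 8.62 * 1.1124 = 9.593 m^3/s.

9.593


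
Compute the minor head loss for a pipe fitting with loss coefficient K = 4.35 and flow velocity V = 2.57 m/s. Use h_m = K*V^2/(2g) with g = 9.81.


Minor loss formula: h_m = K * V^2/(2g).
V^2 = 2.57^2 = 6.6049.
V^2/(2g) = 6.6049 / 19.62 = 0.3366 m.
h_m = 4.35 * 0.3366 = 1.4644 m.

1.4644


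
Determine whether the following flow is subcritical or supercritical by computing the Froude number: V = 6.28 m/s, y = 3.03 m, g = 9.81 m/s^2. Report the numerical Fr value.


The Froude number is defined as Fr = V / sqrt(g*y).
g*y = 9.81 * 3.03 = 29.7243.
sqrt(g*y) = sqrt(29.7243) = 5.452.
Fr = 6.28 / 5.452 = 1.1519.
Since Fr > 1, the flow is supercritical.

1.1519


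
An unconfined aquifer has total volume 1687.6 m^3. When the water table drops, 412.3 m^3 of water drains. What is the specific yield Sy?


Specific yield Sy = Volume drained / Total volume.
Sy = 412.3 / 1687.6
   = 0.2443.

0.2443


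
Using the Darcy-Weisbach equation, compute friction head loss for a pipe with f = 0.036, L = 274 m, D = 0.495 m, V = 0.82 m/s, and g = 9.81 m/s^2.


Darcy-Weisbach equation: h_f = f * (L/D) * V^2/(2g).
f * L/D = 0.036 * 274/0.495 = 19.9273.
V^2/(2g) = 0.82^2 / (2*9.81) = 0.6724 / 19.62 = 0.0343 m.
h_f = 19.9273 * 0.0343 = 0.683 m.

0.683


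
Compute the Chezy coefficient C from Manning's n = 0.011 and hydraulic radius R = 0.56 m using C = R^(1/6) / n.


The Chezy coefficient relates to Manning's n through C = R^(1/6) / n.
R^(1/6) = 0.56^(1/6) = 0.907886.
C = 0.907886 / 0.011 = 82.54 m^(1/2)/s.

82.54


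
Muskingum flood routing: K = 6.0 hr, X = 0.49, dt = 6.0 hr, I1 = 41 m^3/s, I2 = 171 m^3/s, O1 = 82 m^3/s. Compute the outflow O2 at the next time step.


Muskingum coefficients:
denom = 2*K*(1-X) + dt = 2*6.0*(1-0.49) + 6.0 = 12.12.
C0 = (dt - 2*K*X)/denom = (6.0 - 2*6.0*0.49)/12.12 = 0.0099.
C1 = (dt + 2*K*X)/denom = (6.0 + 2*6.0*0.49)/12.12 = 0.9802.
C2 = (2*K*(1-X) - dt)/denom = 0.0099.
O2 = C0*I2 + C1*I1 + C2*O1
   = 0.0099*171 + 0.9802*41 + 0.0099*82
   = 42.69 m^3/s.

42.69


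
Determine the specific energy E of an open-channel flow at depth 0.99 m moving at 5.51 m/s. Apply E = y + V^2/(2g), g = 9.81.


Specific energy E = y + V^2/(2g).
Velocity head = V^2/(2g) = 5.51^2 / (2*9.81) = 30.3601 / 19.62 = 1.5474 m.
E = 0.99 + 1.5474 = 2.5374 m.

2.5374


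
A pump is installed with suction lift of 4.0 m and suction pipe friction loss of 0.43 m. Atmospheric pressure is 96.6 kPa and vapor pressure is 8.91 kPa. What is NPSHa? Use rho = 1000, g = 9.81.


NPSHa = p_atm/(rho*g) - z_s - hf_s - p_vap/(rho*g).
p_atm/(rho*g) = 96.6*1000 / (1000*9.81) = 9.847 m.
p_vap/(rho*g) = 8.91*1000 / (1000*9.81) = 0.908 m.
NPSHa = 9.847 - 4.0 - 0.43 - 0.908
      = 4.51 m.

4.51


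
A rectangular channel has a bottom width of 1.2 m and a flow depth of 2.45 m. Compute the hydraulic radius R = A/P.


For a rectangular section:
Flow area A = b * y = 1.2 * 2.45 = 2.94 m^2.
Wetted perimeter P = b + 2y = 1.2 + 2*2.45 = 6.1 m.
Hydraulic radius R = A/P = 2.94 / 6.1 = 0.482 m.

0.482


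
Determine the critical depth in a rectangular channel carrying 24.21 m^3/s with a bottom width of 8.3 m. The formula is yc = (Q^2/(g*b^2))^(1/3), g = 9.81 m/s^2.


Using yc = (Q^2 / (g * b^2))^(1/3):
Q^2 = 24.21^2 = 586.12.
g * b^2 = 9.81 * 8.3^2 = 9.81 * 68.89 = 675.81.
Q^2 / (g*b^2) = 586.12 / 675.81 = 0.8673.
yc = 0.8673^(1/3) = 0.9536 m.

0.9536


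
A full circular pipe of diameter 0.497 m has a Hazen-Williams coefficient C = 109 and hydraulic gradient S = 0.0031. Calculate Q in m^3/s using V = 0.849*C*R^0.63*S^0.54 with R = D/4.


For a full circular pipe, R = D/4 = 0.497/4 = 0.1242 m.
V = 0.849 * 109 * 0.1242^0.63 * 0.0031^0.54
  = 0.849 * 109 * 0.268786 * 0.044191
  = 1.0992 m/s.
Pipe area A = pi*D^2/4 = pi*0.497^2/4 = 0.194 m^2.
Q = A * V = 0.194 * 1.0992 = 0.2132 m^3/s.

0.2132


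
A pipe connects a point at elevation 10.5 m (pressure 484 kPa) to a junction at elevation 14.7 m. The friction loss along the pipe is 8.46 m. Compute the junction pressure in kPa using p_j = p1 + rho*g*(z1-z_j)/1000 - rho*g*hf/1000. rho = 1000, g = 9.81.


Junction pressure: p_j = p1 + rho*g*(z1 - z_j)/1000 - rho*g*hf/1000.
Elevation term = 1000*9.81*(10.5 - 14.7)/1000 = -41.202 kPa.
Friction term = 1000*9.81*8.46/1000 = 82.993 kPa.
p_j = 484 + -41.202 - 82.993 = 359.81 kPa.

359.81


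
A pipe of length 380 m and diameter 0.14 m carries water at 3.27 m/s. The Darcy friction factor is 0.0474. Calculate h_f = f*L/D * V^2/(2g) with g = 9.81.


Darcy-Weisbach equation: h_f = f * (L/D) * V^2/(2g).
f * L/D = 0.0474 * 380/0.14 = 128.6571.
V^2/(2g) = 3.27^2 / (2*9.81) = 10.6929 / 19.62 = 0.545 m.
h_f = 128.6571 * 0.545 = 70.118 m.

70.118


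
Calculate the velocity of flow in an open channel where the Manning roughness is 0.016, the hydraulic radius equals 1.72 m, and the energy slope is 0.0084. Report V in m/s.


Manning's equation gives V = (1/n) * R^(2/3) * S^(1/2).
First, compute R^(2/3) = 1.72^(2/3) = 1.4356.
Next, S^(1/2) = 0.0084^(1/2) = 0.091652.
Then 1/n = 1/0.016 = 62.5.
V = 62.5 * 1.4356 * 0.091652 = 8.2232 m/s.

8.2232


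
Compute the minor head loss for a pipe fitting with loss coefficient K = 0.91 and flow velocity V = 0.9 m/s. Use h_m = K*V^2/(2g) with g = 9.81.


Minor loss formula: h_m = K * V^2/(2g).
V^2 = 0.9^2 = 0.81.
V^2/(2g) = 0.81 / 19.62 = 0.0413 m.
h_m = 0.91 * 0.0413 = 0.0376 m.

0.0376


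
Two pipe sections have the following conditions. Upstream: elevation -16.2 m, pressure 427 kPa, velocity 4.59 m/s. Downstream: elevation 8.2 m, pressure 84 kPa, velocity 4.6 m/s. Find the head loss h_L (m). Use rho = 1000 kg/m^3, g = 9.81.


Total head at each section: H = z + p/(rho*g) + V^2/(2g).
H1 = -16.2 + 427*1000/(1000*9.81) + 4.59^2/(2*9.81)
   = -16.2 + 43.527 + 1.0738
   = 28.401 m.
H2 = 8.2 + 84*1000/(1000*9.81) + 4.6^2/(2*9.81)
   = 8.2 + 8.563 + 1.0785
   = 17.841 m.
h_L = H1 - H2 = 28.401 - 17.841 = 10.56 m.

10.56


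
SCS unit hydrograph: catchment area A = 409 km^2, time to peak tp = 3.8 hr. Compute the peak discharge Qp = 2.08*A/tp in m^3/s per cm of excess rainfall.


SCS formula: Qp = 2.08 * A / tp.
Qp = 2.08 * 409 / 3.8
   = 850.72 / 3.8
   = 223.87 m^3/s per cm.

223.87


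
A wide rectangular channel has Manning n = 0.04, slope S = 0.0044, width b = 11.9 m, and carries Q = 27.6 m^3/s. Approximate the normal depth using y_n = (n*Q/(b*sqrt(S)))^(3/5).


We use the wide-channel approximation y_n = (n*Q/(b*sqrt(S)))^(3/5).
sqrt(S) = sqrt(0.0044) = 0.066332.
Numerator: n*Q = 0.04 * 27.6 = 1.104.
Denominator: b*sqrt(S) = 11.9 * 0.066332 = 0.789351.
arg = 1.3986.
y_n = 1.3986^(3/5) = 1.223 m.

1.223


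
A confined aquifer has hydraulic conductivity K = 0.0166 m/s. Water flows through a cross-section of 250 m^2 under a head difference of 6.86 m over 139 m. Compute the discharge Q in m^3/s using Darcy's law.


Darcy's law: Q = K * A * i, where i = dh/L.
Hydraulic gradient i = 6.86 / 139 = 0.049353.
Q = 0.0166 * 250 * 0.049353
  = 0.2048 m^3/s.

0.2048


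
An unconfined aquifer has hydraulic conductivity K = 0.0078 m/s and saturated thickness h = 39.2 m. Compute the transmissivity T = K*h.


Transmissivity is defined as T = K * h.
T = 0.0078 * 39.2
  = 0.3058 m^2/s.

0.3058


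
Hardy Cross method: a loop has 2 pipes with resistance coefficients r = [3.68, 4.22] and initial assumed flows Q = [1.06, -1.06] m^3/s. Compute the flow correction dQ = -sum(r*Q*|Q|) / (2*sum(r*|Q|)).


Numerator terms (r*Q*|Q|): 3.68*1.06*|1.06| = 4.1348; 4.22*-1.06*|-1.06| = -4.7416.
Sum of numerator = -0.6067.
Denominator terms (r*|Q|): 3.68*|1.06| = 3.9008; 4.22*|-1.06| = 4.4732.
2 * sum of denominator = 2 * 8.374 = 16.748.
dQ = --0.6067 / 16.748 = 0.0362 m^3/s.

0.0362


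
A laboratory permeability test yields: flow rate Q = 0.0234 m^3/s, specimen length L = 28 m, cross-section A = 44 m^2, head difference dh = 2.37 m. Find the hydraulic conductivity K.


From K = Q*L / (A*dh):
Numerator: Q*L = 0.0234 * 28 = 0.6552.
Denominator: A*dh = 44 * 2.37 = 104.28.
K = 0.6552 / 104.28 = 0.006283 m/s.

0.006283


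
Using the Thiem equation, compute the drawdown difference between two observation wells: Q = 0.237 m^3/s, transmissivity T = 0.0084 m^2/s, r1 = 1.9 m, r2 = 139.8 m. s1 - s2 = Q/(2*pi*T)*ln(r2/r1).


Thiem equation: s1 - s2 = Q/(2*pi*T) * ln(r2/r1).
ln(r2/r1) = ln(139.8/1.9) = 4.2984.
Q/(2*pi*T) = 0.237 / (2*pi*0.0084) = 0.237 / 0.0528 = 4.4904.
s1 - s2 = 4.4904 * 4.2984 = 19.3015 m.

19.3015


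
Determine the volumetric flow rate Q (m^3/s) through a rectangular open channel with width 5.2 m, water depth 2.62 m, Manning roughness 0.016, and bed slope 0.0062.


For a rectangular channel, the cross-sectional area A = b * y = 5.2 * 2.62 = 13.62 m^2.
The wetted perimeter P = b + 2y = 5.2 + 2*2.62 = 10.44 m.
Hydraulic radius R = A/P = 13.62/10.44 = 1.305 m.
Velocity V = (1/n)*R^(2/3)*S^(1/2) = (1/0.016)*1.305^(2/3)*0.0062^(1/2) = 5.8769 m/s.
Discharge Q = A * V = 13.62 * 5.8769 = 80.066 m^3/s.

80.066


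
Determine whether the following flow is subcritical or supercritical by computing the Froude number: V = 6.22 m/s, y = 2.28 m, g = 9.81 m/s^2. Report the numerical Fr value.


The Froude number is defined as Fr = V / sqrt(g*y).
g*y = 9.81 * 2.28 = 22.3668.
sqrt(g*y) = sqrt(22.3668) = 4.7294.
Fr = 6.22 / 4.7294 = 1.3152.
Since Fr > 1, the flow is supercritical.

1.3152


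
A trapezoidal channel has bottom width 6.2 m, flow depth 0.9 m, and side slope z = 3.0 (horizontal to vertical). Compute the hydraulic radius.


For a trapezoidal section with side slope z:
A = (b + z*y)*y = (6.2 + 3.0*0.9)*0.9 = 8.01 m^2.
P = b + 2*y*sqrt(1 + z^2) = 6.2 + 2*0.9*sqrt(1 + 3.0^2) = 11.892 m.
R = A/P = 8.01 / 11.892 = 0.6736 m.

0.6736


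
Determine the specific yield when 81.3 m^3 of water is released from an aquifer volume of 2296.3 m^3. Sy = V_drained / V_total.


Specific yield Sy = Volume drained / Total volume.
Sy = 81.3 / 2296.3
   = 0.0354.

0.0354


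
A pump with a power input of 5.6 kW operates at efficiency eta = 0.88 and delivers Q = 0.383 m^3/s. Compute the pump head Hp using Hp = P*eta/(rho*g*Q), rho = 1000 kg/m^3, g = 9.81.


Pump head formula: Hp = P * eta / (rho * g * Q).
Numerator: P * eta = 5.6 * 1000 * 0.88 = 4928.0 W.
Denominator: rho * g * Q = 1000 * 9.81 * 0.383 = 3757.23.
Hp = 4928.0 / 3757.23 = 1.31 m.

1.31


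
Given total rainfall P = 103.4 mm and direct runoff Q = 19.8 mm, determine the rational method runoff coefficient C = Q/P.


The runoff coefficient C = runoff depth / rainfall depth.
C = 19.8 / 103.4
  = 0.1915.

0.1915


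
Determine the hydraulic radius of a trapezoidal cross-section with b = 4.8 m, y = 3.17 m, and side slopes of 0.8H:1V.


For a trapezoidal section with side slope z:
A = (b + z*y)*y = (4.8 + 0.8*3.17)*3.17 = 23.255 m^2.
P = b + 2*y*sqrt(1 + z^2) = 4.8 + 2*3.17*sqrt(1 + 0.8^2) = 12.919 m.
R = A/P = 23.255 / 12.919 = 1.8 m.

1.8


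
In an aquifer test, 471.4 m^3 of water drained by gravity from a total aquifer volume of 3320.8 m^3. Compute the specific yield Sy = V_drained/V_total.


Specific yield Sy = Volume drained / Total volume.
Sy = 471.4 / 3320.8
   = 0.142.

0.142


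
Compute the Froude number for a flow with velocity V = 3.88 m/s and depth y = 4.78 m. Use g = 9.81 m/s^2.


The Froude number is defined as Fr = V / sqrt(g*y).
g*y = 9.81 * 4.78 = 46.8918.
sqrt(g*y) = sqrt(46.8918) = 6.8478.
Fr = 3.88 / 6.8478 = 0.5666.

0.5666


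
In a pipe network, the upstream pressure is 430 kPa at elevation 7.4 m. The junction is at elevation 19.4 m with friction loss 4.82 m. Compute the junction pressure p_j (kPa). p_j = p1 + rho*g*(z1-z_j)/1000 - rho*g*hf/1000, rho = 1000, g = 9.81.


Junction pressure: p_j = p1 + rho*g*(z1 - z_j)/1000 - rho*g*hf/1000.
Elevation term = 1000*9.81*(7.4 - 19.4)/1000 = -117.72 kPa.
Friction term = 1000*9.81*4.82/1000 = 47.284 kPa.
p_j = 430 + -117.72 - 47.284 = 265.0 kPa.

265.0


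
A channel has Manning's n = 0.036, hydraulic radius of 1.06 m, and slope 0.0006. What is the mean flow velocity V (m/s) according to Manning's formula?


Manning's equation gives V = (1/n) * R^(2/3) * S^(1/2).
First, compute R^(2/3) = 1.06^(2/3) = 1.0396.
Next, S^(1/2) = 0.0006^(1/2) = 0.024495.
Then 1/n = 1/0.036 = 27.78.
V = 27.78 * 1.0396 * 0.024495 = 0.7074 m/s.

0.7074


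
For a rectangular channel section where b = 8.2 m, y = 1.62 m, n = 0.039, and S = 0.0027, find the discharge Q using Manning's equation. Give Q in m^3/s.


For a rectangular channel, the cross-sectional area A = b * y = 8.2 * 1.62 = 13.28 m^2.
The wetted perimeter P = b + 2y = 8.2 + 2*1.62 = 11.44 m.
Hydraulic radius R = A/P = 13.28/11.44 = 1.1612 m.
Velocity V = (1/n)*R^(2/3)*S^(1/2) = (1/0.039)*1.1612^(2/3)*0.0027^(1/2) = 1.4719 m/s.
Discharge Q = A * V = 13.28 * 1.4719 = 19.553 m^3/s.

19.553


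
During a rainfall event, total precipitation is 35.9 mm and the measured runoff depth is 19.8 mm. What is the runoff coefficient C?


The runoff coefficient C = runoff depth / rainfall depth.
C = 19.8 / 35.9
  = 0.5515.

0.5515


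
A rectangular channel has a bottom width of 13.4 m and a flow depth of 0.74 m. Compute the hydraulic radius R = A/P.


For a rectangular section:
Flow area A = b * y = 13.4 * 0.74 = 9.92 m^2.
Wetted perimeter P = b + 2y = 13.4 + 2*0.74 = 14.88 m.
Hydraulic radius R = A/P = 9.92 / 14.88 = 0.6664 m.

0.6664


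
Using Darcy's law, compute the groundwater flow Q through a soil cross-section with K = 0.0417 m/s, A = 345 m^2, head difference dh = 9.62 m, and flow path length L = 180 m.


Darcy's law: Q = K * A * i, where i = dh/L.
Hydraulic gradient i = 9.62 / 180 = 0.053444.
Q = 0.0417 * 345 * 0.053444
  = 0.7689 m^3/s.

0.7689


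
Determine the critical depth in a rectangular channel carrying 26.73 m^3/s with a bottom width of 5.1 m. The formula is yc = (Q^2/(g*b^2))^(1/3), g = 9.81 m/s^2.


Using yc = (Q^2 / (g * b^2))^(1/3):
Q^2 = 26.73^2 = 714.49.
g * b^2 = 9.81 * 5.1^2 = 9.81 * 26.01 = 255.16.
Q^2 / (g*b^2) = 714.49 / 255.16 = 2.8002.
yc = 2.8002^(1/3) = 1.4095 m.

1.4095


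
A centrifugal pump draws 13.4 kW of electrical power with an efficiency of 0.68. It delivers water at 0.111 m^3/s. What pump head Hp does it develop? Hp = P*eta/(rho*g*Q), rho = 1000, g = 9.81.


Pump head formula: Hp = P * eta / (rho * g * Q).
Numerator: P * eta = 13.4 * 1000 * 0.68 = 9112.0 W.
Denominator: rho * g * Q = 1000 * 9.81 * 0.111 = 1088.91.
Hp = 9112.0 / 1088.91 = 8.37 m.

8.37


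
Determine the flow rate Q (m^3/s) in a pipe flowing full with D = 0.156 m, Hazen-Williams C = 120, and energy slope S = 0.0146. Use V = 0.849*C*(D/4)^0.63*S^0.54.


For a full circular pipe, R = D/4 = 0.156/4 = 0.039 m.
V = 0.849 * 120 * 0.039^0.63 * 0.0146^0.54
  = 0.849 * 120 * 0.12953 * 0.102035
  = 1.3465 m/s.
Pipe area A = pi*D^2/4 = pi*0.156^2/4 = 0.0191 m^2.
Q = A * V = 0.0191 * 1.3465 = 0.0257 m^3/s.

0.0257


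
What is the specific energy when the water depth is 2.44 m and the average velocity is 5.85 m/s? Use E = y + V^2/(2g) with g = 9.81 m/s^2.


Specific energy E = y + V^2/(2g).
Velocity head = V^2/(2g) = 5.85^2 / (2*9.81) = 34.2225 / 19.62 = 1.7443 m.
E = 2.44 + 1.7443 = 4.1843 m.

4.1843


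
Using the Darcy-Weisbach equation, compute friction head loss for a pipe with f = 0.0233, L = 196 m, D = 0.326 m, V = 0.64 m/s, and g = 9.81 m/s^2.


Darcy-Weisbach equation: h_f = f * (L/D) * V^2/(2g).
f * L/D = 0.0233 * 196/0.326 = 14.0086.
V^2/(2g) = 0.64^2 / (2*9.81) = 0.4096 / 19.62 = 0.0209 m.
h_f = 14.0086 * 0.0209 = 0.292 m.

0.292


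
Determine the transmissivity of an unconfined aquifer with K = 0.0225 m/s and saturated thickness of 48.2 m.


Transmissivity is defined as T = K * h.
T = 0.0225 * 48.2
  = 1.0845 m^2/s.

1.0845


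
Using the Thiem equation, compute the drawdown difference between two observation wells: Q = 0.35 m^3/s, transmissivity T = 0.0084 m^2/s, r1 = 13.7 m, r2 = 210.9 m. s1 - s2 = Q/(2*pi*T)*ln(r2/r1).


Thiem equation: s1 - s2 = Q/(2*pi*T) * ln(r2/r1).
ln(r2/r1) = ln(210.9/13.7) = 2.734.
Q/(2*pi*T) = 0.35 / (2*pi*0.0084) = 0.35 / 0.0528 = 6.6315.
s1 - s2 = 6.6315 * 2.734 = 18.1303 m.

18.1303


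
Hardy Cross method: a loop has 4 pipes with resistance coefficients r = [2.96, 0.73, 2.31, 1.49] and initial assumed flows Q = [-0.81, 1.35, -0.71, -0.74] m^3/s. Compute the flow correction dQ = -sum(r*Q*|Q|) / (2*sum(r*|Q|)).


Numerator terms (r*Q*|Q|): 2.96*-0.81*|-0.81| = -1.9421; 0.73*1.35*|1.35| = 1.3304; 2.31*-0.71*|-0.71| = -1.1645; 1.49*-0.74*|-0.74| = -0.8159.
Sum of numerator = -2.592.
Denominator terms (r*|Q|): 2.96*|-0.81| = 2.3976; 0.73*|1.35| = 0.9855; 2.31*|-0.71| = 1.6401; 1.49*|-0.74| = 1.1026.
2 * sum of denominator = 2 * 6.1258 = 12.2516.
dQ = --2.592 / 12.2516 = 0.2116 m^3/s.

0.2116


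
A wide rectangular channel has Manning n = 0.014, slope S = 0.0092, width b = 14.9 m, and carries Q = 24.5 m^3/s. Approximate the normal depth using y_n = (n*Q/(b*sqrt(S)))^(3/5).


We use the wide-channel approximation y_n = (n*Q/(b*sqrt(S)))^(3/5).
sqrt(S) = sqrt(0.0092) = 0.095917.
Numerator: n*Q = 0.014 * 24.5 = 0.343.
Denominator: b*sqrt(S) = 14.9 * 0.095917 = 1.429163.
arg = 0.24.
y_n = 0.24^(3/5) = 0.4247 m.

0.4247


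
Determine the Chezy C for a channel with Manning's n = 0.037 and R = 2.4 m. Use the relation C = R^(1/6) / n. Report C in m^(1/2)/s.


The Chezy coefficient relates to Manning's n through C = R^(1/6) / n.
R^(1/6) = 2.4^(1/6) = 1.157094.
C = 1.157094 / 0.037 = 31.27 m^(1/2)/s.

31.27


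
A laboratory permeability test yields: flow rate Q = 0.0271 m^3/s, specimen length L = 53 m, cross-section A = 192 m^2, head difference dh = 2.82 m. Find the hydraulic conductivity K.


From K = Q*L / (A*dh):
Numerator: Q*L = 0.0271 * 53 = 1.4363.
Denominator: A*dh = 192 * 2.82 = 541.44.
K = 1.4363 / 541.44 = 0.002653 m/s.

0.002653


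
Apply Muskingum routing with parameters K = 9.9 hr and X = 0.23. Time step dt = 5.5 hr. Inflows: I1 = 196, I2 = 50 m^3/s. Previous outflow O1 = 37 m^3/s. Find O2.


Muskingum coefficients:
denom = 2*K*(1-X) + dt = 2*9.9*(1-0.23) + 5.5 = 20.746.
C0 = (dt - 2*K*X)/denom = (5.5 - 2*9.9*0.23)/20.746 = 0.0456.
C1 = (dt + 2*K*X)/denom = (5.5 + 2*9.9*0.23)/20.746 = 0.4846.
C2 = (2*K*(1-X) - dt)/denom = 0.4698.
O2 = C0*I2 + C1*I1 + C2*O1
   = 0.0456*50 + 0.4846*196 + 0.4698*37
   = 114.65 m^3/s.

114.65


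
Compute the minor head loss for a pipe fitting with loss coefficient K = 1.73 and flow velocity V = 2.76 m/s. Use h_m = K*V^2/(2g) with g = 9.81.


Minor loss formula: h_m = K * V^2/(2g).
V^2 = 2.76^2 = 7.6176.
V^2/(2g) = 7.6176 / 19.62 = 0.3883 m.
h_m = 1.73 * 0.3883 = 0.6717 m.

0.6717


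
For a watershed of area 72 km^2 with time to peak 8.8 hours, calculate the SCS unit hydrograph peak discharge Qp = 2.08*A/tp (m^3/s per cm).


SCS formula: Qp = 2.08 * A / tp.
Qp = 2.08 * 72 / 8.8
   = 149.76 / 8.8
   = 17.02 m^3/s per cm.

17.02


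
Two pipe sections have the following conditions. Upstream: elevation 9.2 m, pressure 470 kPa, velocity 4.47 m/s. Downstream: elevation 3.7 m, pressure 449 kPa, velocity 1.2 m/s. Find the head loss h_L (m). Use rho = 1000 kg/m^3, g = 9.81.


Total head at each section: H = z + p/(rho*g) + V^2/(2g).
H1 = 9.2 + 470*1000/(1000*9.81) + 4.47^2/(2*9.81)
   = 9.2 + 47.91 + 1.0184
   = 58.129 m.
H2 = 3.7 + 449*1000/(1000*9.81) + 1.2^2/(2*9.81)
   = 3.7 + 45.77 + 0.0734
   = 49.543 m.
h_L = H1 - H2 = 58.129 - 49.543 = 8.586 m.

8.586


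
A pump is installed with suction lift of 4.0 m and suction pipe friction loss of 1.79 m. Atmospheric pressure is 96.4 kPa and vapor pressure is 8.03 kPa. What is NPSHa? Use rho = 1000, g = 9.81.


NPSHa = p_atm/(rho*g) - z_s - hf_s - p_vap/(rho*g).
p_atm/(rho*g) = 96.4*1000 / (1000*9.81) = 9.827 m.
p_vap/(rho*g) = 8.03*1000 / (1000*9.81) = 0.819 m.
NPSHa = 9.827 - 4.0 - 1.79 - 0.819
      = 3.22 m.

3.22


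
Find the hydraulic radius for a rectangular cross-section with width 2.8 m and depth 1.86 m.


For a rectangular section:
Flow area A = b * y = 2.8 * 1.86 = 5.21 m^2.
Wetted perimeter P = b + 2y = 2.8 + 2*1.86 = 6.52 m.
Hydraulic radius R = A/P = 5.21 / 6.52 = 0.7988 m.

0.7988


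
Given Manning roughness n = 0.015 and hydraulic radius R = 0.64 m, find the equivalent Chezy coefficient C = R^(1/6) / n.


The Chezy coefficient relates to Manning's n through C = R^(1/6) / n.
R^(1/6) = 0.64^(1/6) = 0.928318.
C = 0.928318 / 0.015 = 61.89 m^(1/2)/s.

61.89
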